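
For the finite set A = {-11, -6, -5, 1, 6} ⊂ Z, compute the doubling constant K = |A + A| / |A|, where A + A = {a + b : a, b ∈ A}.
K = |A + A| / |A| = 13/5

Enumerate A + A = {a + b : a, b ∈ A}. With |A| = 5, there are |A|^2 = 25 ordered sum pairs; collecting distinct values, A + A = {-22, -17, -16, -12, -11, -10, -5, -4, 0, 1, 2, 7, 12}, so |A + A| = 13. Thus K = 13/5. For comparison, the minimum possible |A + A| over all 5-element sets is 2·5 − 1 = 9 (so min K = 9/5), attained only by arithmetic progressions.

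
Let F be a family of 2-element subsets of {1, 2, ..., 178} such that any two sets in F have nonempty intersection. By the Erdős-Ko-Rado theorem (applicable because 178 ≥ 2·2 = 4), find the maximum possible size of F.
max |F| = C(177, 1) = 177

The Erdős-Ko-Rado theorem states: for n ≥ 2k, an intersecting family of k-subsets of an n-element set has size at most C(n − 1, k − 1), with equality for 'star' families {A ⊆ [n] : |A| = k, i ∈ A} (fix an element i). For n = 178, k = 2: C(177, 1) = 177.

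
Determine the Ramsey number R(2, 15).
R(2, 15) = 15

R(2, k) = k for all k ≥ 2: in a 2-colouring of K_k, either some edge is red (a red K_2) or all edges are blue (a blue K_k). And K_{14} coloured all-blue has no blue K_15, so R(2, 15) > 14. Hence R(2, 15) = 15.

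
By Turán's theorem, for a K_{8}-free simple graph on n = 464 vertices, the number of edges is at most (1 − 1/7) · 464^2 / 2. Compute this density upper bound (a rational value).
Turán density bound = (6/7) · 464^2/2 = 645888/7 ≈ 92269.7143

Turán's theorem: ex(n, K_{r+1}) is achieved by the complete r-partite Turán graph T(n, r) with parts as balanced as possible, and is at most (1 − 1/r) · n^2/2. For r = 7, n = 464: the density bound is (6/7) · 215296/2 = 645888/7 ≈ 92269.7143. The integer-valued extremum is e(T(464, 7)) = 92269, which is strictly less than the density bound 645888/7 since 7 ∤ 464 (the parts of T(464, 7) cannot all be equal).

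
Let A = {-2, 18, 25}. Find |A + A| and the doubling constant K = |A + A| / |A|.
K = |A + A| / |A| = 6/3 = 2

Enumerate A + A = {a + b : a, b ∈ A}. With |A| = 3, there are |A|^2 = 9 ordered sum pairs; collecting distinct values, A + A = {-4, 16, 23, 36, 43, 50}, so |A + A| = 6. Thus K = 6/3 = 2. For comparison, the minimum possible |A + A| over all 3-element sets is 2·3 − 1 = 5 (so min K = 5/3), attained only by arithmetic progressions.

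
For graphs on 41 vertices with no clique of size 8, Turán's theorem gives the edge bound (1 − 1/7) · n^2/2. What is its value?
Turán density bound = (6/7) · 41^2/2 = 5043/7 ≈ 720.4286

Turán's theorem: ex(n, K_{r+1}) is achieved by the complete r-partite Turán graph T(n, r) with parts as balanced as possible, and is at most (1 − 1/r) · n^2/2. For r = 7, n = 41: the density bound is (6/7) · 1681/2 = 5043/7 ≈ 720.4286. The integer-valued extremum is e(T(41, 7)) = 720, which is strictly less than the density bound 5043/7 since 7 ∤ 41 (the parts of T(41, 7) cannot all be equal).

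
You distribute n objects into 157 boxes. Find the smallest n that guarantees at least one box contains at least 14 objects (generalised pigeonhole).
n = (14 − 1)·157 + 1 = 2042

By the generalised pigeonhole principle, to guarantee some box contains ≥ r objects we need more than (r − 1) · k objects total. Threshold: n = (r − 1) · k + 1. With r = 14 and k = 157: n = 13 · 157 + 1 = 2041 + 1 = 2042. For n = 2041 = 13 · 157, we can put exactly 13 objects in every box, avoiding 14 in any single one — so 2042 is tight.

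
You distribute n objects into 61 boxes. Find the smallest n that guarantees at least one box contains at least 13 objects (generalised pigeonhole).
n = (13 − 1)·61 + 1 = 733

By the generalised pigeonhole principle, to guarantee some box contains ≥ r objects we need more than (r − 1) · k objects total. Threshold: n = (r − 1) · k + 1. With r = 13 and k = 61: n = 12 · 61 + 1 = 732 + 1 = 733. For n = 732 = 12 · 61, we can put exactly 12 objects in every box, avoiding 13 in any single one — so 733 is tight.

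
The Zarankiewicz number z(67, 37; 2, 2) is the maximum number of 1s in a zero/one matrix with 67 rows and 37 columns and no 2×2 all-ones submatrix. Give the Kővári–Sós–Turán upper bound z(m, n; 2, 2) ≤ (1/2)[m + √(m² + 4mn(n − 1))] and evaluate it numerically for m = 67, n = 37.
z(67, 37; 2, 2) ≤ (1/2)[67 + √(67² + 4·67·37·36)] = (1/2)[67 + √361465] = 334.1098

Kővári–Sós–Turán: let r_1, ..., r_67 be the row sums and z = Σ r_i the total number of 1s. Each pair of columns can share at most one row with both entries 1 (else a 2×2 all-ones block appears), so Σ_i C(r_i, 2) ≤ C(37, 2) = 666. By convexity Σ_i C(r_i, 2) ≥ 67·C(z/67, 2) = z(z − 67)/(2·67), giving z² − 67z − 67·37·36 ≤ 0 and hence z ≤ (1/2)[67 + √(4489 + 4·89244)] = (1/2)[67 + √361465] ≈ (1/2)(67 + 601.2196) = 334.1098.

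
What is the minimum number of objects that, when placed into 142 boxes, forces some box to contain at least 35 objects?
n = (35 − 1)·142 + 1 = 4829

By the generalised pigeonhole principle, to guarantee some box contains ≥ r objects we need more than (r − 1) · k objects total. Threshold: n = (r − 1) · k + 1. With r = 35 and k = 142: n = 34 · 142 + 1 = 4828 + 1 = 4829. For n = 4828 = 34 · 142, we can put exactly 34 objects in every box, avoiding 35 in any single one — so 4829 is tight.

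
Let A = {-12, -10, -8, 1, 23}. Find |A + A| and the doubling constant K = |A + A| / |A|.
K = |A + A| / |A| = 14/5

Enumerate A + A = {a + b : a, b ∈ A}. With |A| = 5, there are |A|^2 = 25 ordered sum pairs; collecting distinct values, A + A = {-24, -22, -20, -18, -16, -11, -9, -7, 2, 11, 13, 15, 24, 46}, so |A + A| = 14. Thus K = 14/5. For comparison, the minimum possible |A + A| over all 5-element sets is 2·5 − 1 = 9 (so min K = 9/5), attained only by arithmetic progressions.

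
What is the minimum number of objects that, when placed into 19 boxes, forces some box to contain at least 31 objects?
n = (31 − 1)·19 + 1 = 571

By the generalised pigeonhole principle, to guarantee some box contains ≥ r objects we need more than (r − 1) · k objects total. Threshold: n = (r − 1) · k + 1. With r = 31 and k = 19: n = 30 · 19 + 1 = 570 + 1 = 571. For n = 570 = 30 · 19, we can put exactly 30 objects in every box, avoiding 31 in any single one — so 571 is tight.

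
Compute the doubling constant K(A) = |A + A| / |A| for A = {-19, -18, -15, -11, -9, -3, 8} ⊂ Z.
K = |A + A| / |A| = 25/7

Enumerate A + A = {a + b : a, b ∈ A}. With |A| = 7, there are |A|^2 = 49 ordered sum pairs; collecting distinct values, A + A = {-38, -37, -36, -34, -33, -30, -29, -28, -27, -26, -24, -22, -21, -20, -18, -14, -12, -11, -10, -7, -6, -3, -1, 5, 16}, so |A + A| = 25. Thus K = 25/7. For comparison, the minimum possible |A + A| over all 7-element sets is 2·7 − 1 = 13 (so min K = 13/7), attained only by arithmetic progressions.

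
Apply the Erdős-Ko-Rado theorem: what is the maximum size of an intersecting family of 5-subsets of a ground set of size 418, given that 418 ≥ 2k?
max |F| = C(417, 4) = 1241842680

Erdős-Ko-Rado (1961): when n ≥ 2k, max |F| = C(n−1, k−1). The bound is attained by the star {A : i ∈ A} for any fixed i ∈ [n]. Here C(418−1, 5−1) = C(417, 4) = 1241842680.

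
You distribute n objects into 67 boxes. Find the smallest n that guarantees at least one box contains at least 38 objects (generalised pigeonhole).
n = (38 − 1)·67 + 1 = 2480

By the generalised pigeonhole principle, to guarantee some box contains ≥ r objects we need more than (r − 1) · k objects total. Threshold: n = (r − 1) · k + 1. With r = 38 and k = 67: n = 37 · 67 + 1 = 2479 + 1 = 2480. For n = 2479 = 37 · 67, we can put exactly 37 objects in every box, avoiding 38 in any single one — so 2480 is tight.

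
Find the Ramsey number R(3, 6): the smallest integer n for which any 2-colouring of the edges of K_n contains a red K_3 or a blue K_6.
R(3, 6) = 18

Lower bound: an explicit 2-colouring of K_{17} (typically a Paley-type or other structured construction) avoids a red K_3 and a blue K_6, showing R(3, 6) > 17.
Upper bound: the simple Erdős–Szekeres recurrence only gives R(3, 6) ≤ 20; the tight bound R(3, 6) ≤ 18 requires a sharper case analysis (or computer search) of 2-colourings of K_{18}.
Hence R(3, 6) = 18.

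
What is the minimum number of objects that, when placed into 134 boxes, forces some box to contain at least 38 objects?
n = (38 − 1)·134 + 1 = 4959

By the generalised pigeonhole principle, to guarantee some box contains ≥ r objects we need more than (r − 1) · k objects total. Threshold: n = (r − 1) · k + 1. With r = 38 and k = 134: n = 37 · 134 + 1 = 4958 + 1 = 4959. For n = 4958 = 37 · 134, we can put exactly 37 objects in every box, avoiding 38 in any single one — so 4959 is tight.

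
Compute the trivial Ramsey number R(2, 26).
R(2, 26) = 26

R(2, k) = k for all k ≥ 2: in a 2-colouring of K_k, either some edge is red (a red K_2) or all edges are blue (a blue K_k). And K_{25} coloured all-blue has no blue K_26, so R(2, 26) > 25. Hence R(2, 26) = 26.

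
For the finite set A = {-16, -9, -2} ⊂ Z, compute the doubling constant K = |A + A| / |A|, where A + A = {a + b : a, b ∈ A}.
K = |A + A| / |A| = 5/3

Enumerate A + A = {a + b : a, b ∈ A}. With |A| = 3, there are |A|^2 = 9 ordered sum pairs; collecting distinct values, A + A = {-32, -25, -18, -11, -4}, so |A + A| = 5. Thus K = 5/3. Here |A + A| = 2|A| − 1 = 5, the minimum possible — so K = 5/3 is minimal, which holds iff A is an arithmetic progression.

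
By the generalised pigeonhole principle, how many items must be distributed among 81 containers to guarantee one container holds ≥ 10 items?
n = (10 − 1)·81 + 1 = 730

By the generalised pigeonhole principle, to guarantee some box contains ≥ r objects we need more than (r − 1) · k objects total. Threshold: n = (r − 1) · k + 1. With r = 10 and k = 81: n = 9 · 81 + 1 = 729 + 1 = 730. For n = 729 = 9 · 81, we can put exactly 9 objects in every box, avoiding 10 in any single one — so 730 is tight.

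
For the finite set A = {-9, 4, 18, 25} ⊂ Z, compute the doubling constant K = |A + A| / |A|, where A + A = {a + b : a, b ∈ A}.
K = |A + A| / |A| = 10/4 = 5/2

Enumerate A + A = {a + b : a, b ∈ A}. With |A| = 4, there are |A|^2 = 16 ordered sum pairs; collecting distinct values, A + A = {-18, -5, 8, 9, 16, 22, 29, 36, 43, 50}, so |A + A| = 10. Thus K = 10/4 = 5/2. For comparison, the minimum possible |A + A| over all 4-element sets is 2·4 − 1 = 7 (so min K = 7/4), attained only by arithmetic progressions.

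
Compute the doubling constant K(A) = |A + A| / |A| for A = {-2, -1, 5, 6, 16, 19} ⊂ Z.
K = |A + A| / |A| = 20/6 = 10/3

Enumerate A + A = {a + b : a, b ∈ A}. With |A| = 6, there are |A|^2 = 36 ordered sum pairs; collecting distinct values, A + A = {-4, -3, -2, 3, 4, 5, 10, 11, 12, 14, 15, 17, 18, 21, 22, 24, 25, 32, 35, 38}, so |A + A| = 20. Thus K = 20/6 = 10/3. For comparison, the minimum possible |A + A| over all 6-element sets is 2·6 − 1 = 11 (so min K = 11/6), attained only by arithmetic progressions.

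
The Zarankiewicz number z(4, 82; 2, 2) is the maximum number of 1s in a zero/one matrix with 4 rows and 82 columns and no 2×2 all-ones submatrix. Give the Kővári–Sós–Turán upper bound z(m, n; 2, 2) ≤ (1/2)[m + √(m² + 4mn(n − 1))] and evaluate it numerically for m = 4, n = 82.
z(4, 82; 2, 2) ≤ (1/2)[4 + √(4² + 4·4·82·81)] = (1/2)[4 + √106288] = 165.0092

Kővári–Sós–Turán: let r_1, ..., r_4 be the row sums and z = Σ r_i the total number of 1s. Each pair of columns can share at most one row with both entries 1 (else a 2×2 all-ones block appears), so Σ_i C(r_i, 2) ≤ C(82, 2) = 3321. By convexity Σ_i C(r_i, 2) ≥ 4·C(z/4, 2) = z(z − 4)/(2·4), giving z² − 4z − 4·82·81 ≤ 0 and hence z ≤ (1/2)[4 + √(16 + 4·26568)] = (1/2)[4 + √106288] ≈ (1/2)(4 + 326.0184) = 165.0092.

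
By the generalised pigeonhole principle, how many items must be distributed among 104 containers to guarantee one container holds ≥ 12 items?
n = (12 − 1)·104 + 1 = 1145

By the generalised pigeonhole principle, to guarantee some box contains ≥ r objects we need more than (r − 1) · k objects total. Threshold: n = (r − 1) · k + 1. With r = 12 and k = 104: n = 11 · 104 + 1 = 1144 + 1 = 1145. For n = 1144 = 11 · 104, we can put exactly 11 objects in every box, avoiding 12 in any single one — so 1145 is tight.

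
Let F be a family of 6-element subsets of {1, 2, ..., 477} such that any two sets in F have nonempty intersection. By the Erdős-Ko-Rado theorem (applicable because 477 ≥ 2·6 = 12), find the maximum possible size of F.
max |F| = C(476, 5) = 199388817320

The Erdős-Ko-Rado theorem states: for n ≥ 2k, an intersecting family of k-subsets of an n-element set has size at most C(n − 1, k − 1), with equality for 'star' families {A ⊆ [n] : |A| = k, i ∈ A} (fix an element i). For n = 477, k = 6: C(476, 5) = 199388817320.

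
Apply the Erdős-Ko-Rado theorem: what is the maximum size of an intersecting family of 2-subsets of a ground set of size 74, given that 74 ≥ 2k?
max |F| = C(73, 1) = 73

The Erdős-Ko-Rado theorem states: for n ≥ 2k, an intersecting family of k-subsets of an n-element set has size at most C(n − 1, k − 1), with equality for 'star' families {A ⊆ [n] : |A| = k, i ∈ A} (fix an element i). For n = 74, k = 2: C(73, 1) = 73.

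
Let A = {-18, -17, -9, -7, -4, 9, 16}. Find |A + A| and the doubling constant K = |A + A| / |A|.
K = |A + A| / |A| = 27/7

Enumerate A + A = {a + b : a, b ∈ A}. With |A| = 7, there are |A|^2 = 49 ordered sum pairs; collecting distinct values, A + A = {-36, -35, -34, -27, -26, -25, -24, -22, -21, -18, -16, -14, -13, -11, -9, -8, -2, -1, 0, 2, 5, 7, 9, 12, 18, 25, 32}, so |A + A| = 27. Thus K = 27/7. For comparison, the minimum possible |A + A| over all 7-element sets is 2·7 − 1 = 13 (so min K = 13/7), attained only by arithmetic progressions.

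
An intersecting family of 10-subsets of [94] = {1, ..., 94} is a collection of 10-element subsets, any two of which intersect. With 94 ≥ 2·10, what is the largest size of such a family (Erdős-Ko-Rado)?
max |F| = C(93, 9) = 961835834245

The Erdős-Ko-Rado theorem states: for n ≥ 2k, an intersecting family of k-subsets of an n-element set has size at most C(n − 1, k − 1), with equality for 'star' families {A ⊆ [n] : |A| = k, i ∈ A} (fix an element i). For n = 94, k = 10: C(93, 9) = 961835834245.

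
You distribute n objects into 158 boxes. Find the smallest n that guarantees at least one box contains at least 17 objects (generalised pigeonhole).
n = (17 − 1)·158 + 1 = 2529

By the generalised pigeonhole principle, to guarantee some box contains ≥ r objects we need more than (r − 1) · k objects total. Threshold: n = (r − 1) · k + 1. With r = 17 and k = 158: n = 16 · 158 + 1 = 2528 + 1 = 2529. For n = 2528 = 16 · 158, we can put exactly 16 objects in every box, avoiding 17 in any single one — so 2529 is tight.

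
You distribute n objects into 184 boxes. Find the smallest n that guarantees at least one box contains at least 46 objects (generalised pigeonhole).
n = (46 − 1)·184 + 1 = 8281

By the generalised pigeonhole principle, to guarantee some box contains ≥ r objects we need more than (r − 1) · k objects total. Threshold: n = (r − 1) · k + 1. With r = 46 and k = 184: n = 45 · 184 + 1 = 8280 + 1 = 8281. For n = 8280 = 45 · 184, we can put exactly 45 objects in every box, avoiding 46 in any single one — so 8281 is tight.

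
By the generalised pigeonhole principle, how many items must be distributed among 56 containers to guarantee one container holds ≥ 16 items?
n = (16 − 1)·56 + 1 = 841

By the generalised pigeonhole principle, to guarantee some box contains ≥ r objects we need more than (r − 1) · k objects total. Threshold: n = (r − 1) · k + 1. With r = 16 and k = 56: n = 15 · 56 + 1 = 840 + 1 = 841. For n = 840 = 15 · 56, we can put exactly 15 objects in every box, avoiding 16 in any single one — so 841 is tight.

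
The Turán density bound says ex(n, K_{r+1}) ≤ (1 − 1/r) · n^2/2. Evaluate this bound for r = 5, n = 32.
Turán density bound = (4/5) · 32^2/2 = 2048/5 ≈ 409.6

Turán's theorem: ex(n, K_{r+1}) is achieved by the complete r-partite Turán graph T(n, r) with parts as balanced as possible, and is at most (1 − 1/r) · n^2/2. For r = 5, n = 32: the density bound is (4/5) · 1024/2 = 2048/5 ≈ 409.6. The integer-valued extremum is e(T(32, 5)) = 409, which is strictly less than the density bound 2048/5 since 5 ∤ 32 (the parts of T(32, 5) cannot all be equal).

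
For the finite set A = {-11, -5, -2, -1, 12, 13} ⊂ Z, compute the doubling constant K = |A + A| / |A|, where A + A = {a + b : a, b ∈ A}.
K = |A + A| / |A| = 20/6 = 10/3

Enumerate A + A = {a + b : a, b ∈ A}. With |A| = 6, there are |A|^2 = 36 ordered sum pairs; collecting distinct values, A + A = {-22, -16, -13, -12, -10, -7, -6, -4, -3, -2, 1, 2, 7, 8, 10, 11, 12, 24, 25, 26}, so |A + A| = 20. Thus K = 20/6 = 10/3. For comparison, the minimum possible |A + A| over all 6-element sets is 2·6 − 1 = 11 (so min K = 11/6), attained only by arithmetic progressions.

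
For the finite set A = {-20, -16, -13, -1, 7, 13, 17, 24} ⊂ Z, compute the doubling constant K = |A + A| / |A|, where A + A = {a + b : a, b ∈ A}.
K = |A + A| / |A| = 34/8 = 17/4

Enumerate A + A = {a + b : a, b ∈ A}. With |A| = 8, there are |A|^2 = 64 ordered sum pairs; collecting distinct values, A + A = {-40, -36, -33, -32, -29, -26, -21, -17, -14, -13, -9, -7, -6, -3, -2, 0, 1, 4, 6, 8, 11, 12, 14, 16, 20, 23, 24, 26, 30, 31, 34, 37, 41, 48}, so |A + A| = 34. Thus K = 34/8 = 17/4. For comparison, the minimum possible |A + A| over all 8-element sets is 2·8 − 1 = 15 (so min K = 15/8), attained only by arithmetic progressions.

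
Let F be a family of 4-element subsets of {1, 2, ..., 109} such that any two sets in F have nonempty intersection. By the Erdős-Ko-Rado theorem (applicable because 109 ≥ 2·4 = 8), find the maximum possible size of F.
max |F| = C(108, 3) = 204156

The Erdős-Ko-Rado theorem states: for n ≥ 2k, an intersecting family of k-subsets of an n-element set has size at most C(n − 1, k − 1), with equality for 'star' families {A ⊆ [n] : |A| = k, i ∈ A} (fix an element i). For n = 109, k = 4: C(108, 3) = 204156.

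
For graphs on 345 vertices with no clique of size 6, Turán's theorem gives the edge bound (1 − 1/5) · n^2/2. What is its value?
Turán density bound = (4/5) · 345^2/2 = 47610

Turán's theorem: ex(n, K_{r+1}) is achieved by the complete r-partite Turán graph T(n, r) with parts as balanced as possible, and is at most (1 − 1/r) · n^2/2. For r = 5, n = 345: the density bound is (4/5) · 119025/2 = 47610. Since 5 ∣ 345, the Turán graph T(345, 5) has parts of equal size 69, and its edge count e(T(345, 5)) = 47610 attains the density bound exactly.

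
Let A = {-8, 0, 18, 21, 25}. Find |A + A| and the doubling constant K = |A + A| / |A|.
K = |A + A| / |A| = 15/5 = 3

Enumerate A + A = {a + b : a, b ∈ A}. With |A| = 5, there are |A|^2 = 25 ordered sum pairs; collecting distinct values, A + A = {-16, -8, 0, 10, 13, 17, 18, 21, 25, 36, 39, 42, 43, 46, 50}, so |A + A| = 15. Thus K = 15/5 = 3. For comparison, the minimum possible |A + A| over all 5-element sets is 2·5 − 1 = 9 (so min K = 9/5), attained only by arithmetic progressions.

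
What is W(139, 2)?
W(139, 2) = 139 + 1 = 140

A 2-term AP is any pair of integers, so a monochromatic 2-AP exists iff some colour is used at least twice. With 139 colours, the colouring i ↦ i on {1, ..., 139} uses each colour once, avoiding any monochromatic pair, so W(139, 2) > 139. For {1, ..., 140}, pigeonhole forces two integers of the same colour, which form a monochromatic 2-AP. Hence W(139, 2) = 140.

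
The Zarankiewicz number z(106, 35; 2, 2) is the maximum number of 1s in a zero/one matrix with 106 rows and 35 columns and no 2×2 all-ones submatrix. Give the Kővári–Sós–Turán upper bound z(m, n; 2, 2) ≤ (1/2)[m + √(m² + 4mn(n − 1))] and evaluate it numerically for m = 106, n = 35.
z(106, 35; 2, 2) ≤ (1/2)[106 + √(106² + 4·106·35·34)] = (1/2)[106 + √515796] = 412.0947

Kővári–Sós–Turán: let r_1, ..., r_106 be the row sums and z = Σ r_i the total number of 1s. Each pair of columns can share at most one row with both entries 1 (else a 2×2 all-ones block appears), so Σ_i C(r_i, 2) ≤ C(35, 2) = 595. By convexity Σ_i C(r_i, 2) ≥ 106·C(z/106, 2) = z(z − 106)/(2·106), giving z² − 106z − 106·35·34 ≤ 0 and hence z ≤ (1/2)[106 + √(11236 + 4·126140)] = (1/2)[106 + √515796] ≈ (1/2)(106 + 718.1894) = 412.0947.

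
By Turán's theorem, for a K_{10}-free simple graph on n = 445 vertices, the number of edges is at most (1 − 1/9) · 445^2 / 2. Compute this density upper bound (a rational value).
Turán density bound = (8/9) · 445^2/2 = 792100/9 ≈ 88011.1111

Turán's theorem: ex(n, K_{r+1}) is achieved by the complete r-partite Turán graph T(n, r) with parts as balanced as possible, and is at most (1 − 1/r) · n^2/2. For r = 9, n = 445: the density bound is (8/9) · 198025/2 = 792100/9 ≈ 88011.1111. The integer-valued extremum is e(T(445, 9)) = 88010, which is strictly less than the density bound 792100/9 since 9 ∤ 445 (the parts of T(445, 9) cannot all be equal).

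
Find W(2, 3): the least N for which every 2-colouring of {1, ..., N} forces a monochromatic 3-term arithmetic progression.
W(2, 3) = 9

Lower bound: the 2-colouring RRBBRRBB of {1, ..., 8} (R at positions {1, 2, 5, 6}, B at {3, 4, 7, 8}) contains no monochromatic 3-term AP, so W(2, 3) > 8. Upper bound: a case analysis on any 2-colouring of {1, ..., 9} forces such an AP. Hence W(2, 3) = 9.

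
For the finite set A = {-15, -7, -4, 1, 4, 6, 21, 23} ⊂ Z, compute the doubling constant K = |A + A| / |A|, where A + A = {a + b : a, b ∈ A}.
K = |A + A| / |A| = 30/8 = 15/4

Enumerate A + A = {a + b : a, b ∈ A}. With |A| = 8, there are |A|^2 = 64 ordered sum pairs; collecting distinct values, A + A = {-30, -22, -19, -14, -11, -9, -8, -6, -3, -1, 0, 2, 5, 6, 7, 8, 10, 12, 14, 16, 17, 19, 22, 24, 25, 27, 29, 42, 44, 46}, so |A + A| = 30. Thus K = 30/8 = 15/4. For comparison, the minimum possible |A + A| over all 8-element sets is 2·8 − 1 = 15 (so min K = 15/8), attained only by arithmetic progressions.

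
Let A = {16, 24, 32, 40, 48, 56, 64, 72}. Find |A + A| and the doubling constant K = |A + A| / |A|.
K = |A + A| / |A| = 15/8

Enumerate A + A = {a + b : a, b ∈ A}. With |A| = 8, there are |A|^2 = 64 ordered sum pairs; collecting distinct values, A + A = {32, 40, 48, 56, 64, 72, 80, 88, 96, 104, 112, 120, 128, 136, 144}, so |A + A| = 15. Thus K = 15/8. Here |A + A| = 2|A| − 1 = 15, the minimum possible — so K = 15/8 is minimal, which holds iff A is an arithmetic progression.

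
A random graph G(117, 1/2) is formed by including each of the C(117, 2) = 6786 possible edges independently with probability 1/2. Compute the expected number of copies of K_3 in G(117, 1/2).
E[# K_3] = C(117, 3) · (1/2)^C(3, 2) = 260130 / 2^3 = 130065/4 = 32516.25

For each 3-subset S of vertices (there are C(117, 3) = 260130 such S), let X_S = 1 if S induces a K_3 (all C(3, 2) = 3 edges present). Then P(X_S = 1) = (1/2)^3 = 1/8. By linearity of expectation, E[# K_3] = C(117, 3) · (1/2)^3 = 260130 / 8 = 130065/4 = 32516.25.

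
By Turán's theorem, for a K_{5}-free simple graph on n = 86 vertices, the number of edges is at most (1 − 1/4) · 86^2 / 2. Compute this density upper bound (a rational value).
Turán density bound = (3/4) · 86^2/2 = 5547/2 ≈ 2773.5

Turán's theorem: ex(n, K_{r+1}) is achieved by the complete r-partite Turán graph T(n, r) with parts as balanced as possible, and is at most (1 − 1/r) · n^2/2. For r = 4, n = 86: the density bound is (3/4) · 7396/2 = 5547/2 ≈ 2773.5. The integer-valued extremum is e(T(86, 4)) = 2773, which is strictly less than the density bound 5547/2 since 4 ∤ 86 (the parts of T(86, 4) cannot all be equal).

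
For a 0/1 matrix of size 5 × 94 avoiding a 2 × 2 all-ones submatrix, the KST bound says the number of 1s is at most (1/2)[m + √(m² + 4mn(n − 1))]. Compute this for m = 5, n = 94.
z(5, 94; 2, 2) ≤ (1/2)[5 + √(5² + 4·5·94·93)] = (1/2)[5 + √174865] = 211.5843

Kővári–Sós–Turán: let r_1, ..., r_5 be the row sums and z = Σ r_i the total number of 1s. Each pair of columns can share at most one row with both entries 1 (else a 2×2 all-ones block appears), so Σ_i C(r_i, 2) ≤ C(94, 2) = 4371. By convexity Σ_i C(r_i, 2) ≥ 5·C(z/5, 2) = z(z − 5)/(2·5), giving z² − 5z − 5·94·93 ≤ 0 and hence z ≤ (1/2)[5 + √(25 + 4·43710)] = (1/2)[5 + √174865] ≈ (1/2)(5 + 418.1686) = 211.5843.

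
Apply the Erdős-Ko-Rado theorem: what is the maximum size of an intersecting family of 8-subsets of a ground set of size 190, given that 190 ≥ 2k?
max |F| = C(189, 7) = 1527510868092

Erdős-Ko-Rado (1961): when n ≥ 2k, max |F| = C(n−1, k−1). The bound is attained by the star {A : i ∈ A} for any fixed i ∈ [n]. Here C(190−1, 8−1) = C(189, 7) = 1527510868092.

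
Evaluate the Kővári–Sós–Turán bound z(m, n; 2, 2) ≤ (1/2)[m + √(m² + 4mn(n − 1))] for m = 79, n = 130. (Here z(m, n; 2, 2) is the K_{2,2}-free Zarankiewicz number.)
z(79, 130; 2, 2) ≤ (1/2)[79 + √(79² + 4·79·130·129)] = (1/2)[79 + √5305561] = 1191.1902

Kővári–Sós–Turán: let r_1, ..., r_79 be the row sums and z = Σ r_i the total number of 1s. Each pair of columns can share at most one row with both entries 1 (else a 2×2 all-ones block appears), so Σ_i C(r_i, 2) ≤ C(130, 2) = 8385. By convexity Σ_i C(r_i, 2) ≥ 79·C(z/79, 2) = z(z − 79)/(2·79), giving z² − 79z − 79·130·129 ≤ 0 and hence z ≤ (1/2)[79 + √(6241 + 4·1324830)] = (1/2)[79 + √5305561] ≈ (1/2)(79 + 2303.3803) = 1191.1902.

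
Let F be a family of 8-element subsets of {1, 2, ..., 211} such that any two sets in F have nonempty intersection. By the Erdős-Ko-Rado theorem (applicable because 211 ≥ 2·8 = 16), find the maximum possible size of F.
max |F| = C(210, 7) = 3230129794320

Erdős-Ko-Rado (1961): when n ≥ 2k, max |F| = C(n−1, k−1). The bound is attained by the star {A : i ∈ A} for any fixed i ∈ [n]. Here C(211−1, 8−1) = C(210, 7) = 3230129794320.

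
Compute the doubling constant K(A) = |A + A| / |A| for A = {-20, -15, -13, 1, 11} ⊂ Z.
K = |A + A| / |A| = 15/5 = 3

Enumerate A + A = {a + b : a, b ∈ A}. With |A| = 5, there are |A|^2 = 25 ordered sum pairs; collecting distinct values, A + A = {-40, -35, -33, -30, -28, -26, -19, -14, -12, -9, -4, -2, 2, 12, 22}, so |A + A| = 15. Thus K = 15/5 = 3. For comparison, the minimum possible |A + A| over all 5-element sets is 2·5 − 1 = 9 (so min K = 9/5), attained only by arithmetic progressions.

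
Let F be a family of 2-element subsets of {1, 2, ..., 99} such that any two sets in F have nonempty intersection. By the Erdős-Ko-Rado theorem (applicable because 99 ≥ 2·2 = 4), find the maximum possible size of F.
max |F| = C(98, 1) = 98

Erdős-Ko-Rado (1961): when n ≥ 2k, max |F| = C(n−1, k−1). The bound is attained by the star {A : i ∈ A} for any fixed i ∈ [n]. Here C(99−1, 2−1) = C(98, 1) = 98.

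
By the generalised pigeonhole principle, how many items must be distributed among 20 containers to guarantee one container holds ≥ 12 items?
n = (12 − 1)·20 + 1 = 221

By the generalised pigeonhole principle, to guarantee some box contains ≥ r objects we need more than (r − 1) · k objects total. Threshold: n = (r − 1) · k + 1. With r = 12 and k = 20: n = 11 · 20 + 1 = 220 + 1 = 221. For n = 220 = 11 · 20, we can put exactly 11 objects in every box, avoiding 12 in any single one — so 221 is tight.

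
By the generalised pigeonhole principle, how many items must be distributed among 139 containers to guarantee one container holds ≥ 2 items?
n = (2 − 1)·139 + 1 = 140

By the generalised pigeonhole principle, to guarantee some box contains ≥ r objects we need more than (r − 1) · k objects total. Threshold: n = (r − 1) · k + 1. With r = 2 and k = 139: n = 1 · 139 + 1 = 139 + 1 = 140. For n = 139 = 1 · 139, we can put exactly 1 objects in every box, avoiding 2 in any single one — so 140 is tight.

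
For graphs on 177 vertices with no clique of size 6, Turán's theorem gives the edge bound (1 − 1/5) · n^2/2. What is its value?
Turán density bound = (4/5) · 177^2/2 = 62658/5 ≈ 12531.6

Turán's theorem: ex(n, K_{r+1}) is achieved by the complete r-partite Turán graph T(n, r) with parts as balanced as possible, and is at most (1 − 1/r) · n^2/2. For r = 5, n = 177: the density bound is (4/5) · 31329/2 = 62658/5 ≈ 12531.6. The integer-valued extremum is e(T(177, 5)) = 12531, which is strictly less than the density bound 62658/5 since 5 ∤ 177 (the parts of T(177, 5) cannot all be equal).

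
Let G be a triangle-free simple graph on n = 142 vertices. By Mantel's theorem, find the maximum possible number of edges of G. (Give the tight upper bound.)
ex(142, K_3) = ⌊142^2/4⌋ = 5041

Mantel (1907): a triangle-free graph on n vertices has at most ⌊n^2/4⌋ edges, with equality for the complete bipartite graph K_{⌊n/2⌋, ⌈n/2⌉}. For n = 142: ⌊142^2/4⌋ = ⌊20164/4⌋ = 5041. The extremal graph is K_{71, 71}, which has 71·71 = 5041 edges.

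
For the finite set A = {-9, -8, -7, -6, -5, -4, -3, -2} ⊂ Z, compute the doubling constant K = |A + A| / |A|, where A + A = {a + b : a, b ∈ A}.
K = |A + A| / |A| = 15/8

Enumerate A + A = {a + b : a, b ∈ A}. With |A| = 8, there are |A|^2 = 64 ordered sum pairs; collecting distinct values, A + A = {-18, -17, -16, -15, -14, -13, -12, -11, -10, -9, -8, -7, -6, -5, -4}, so |A + A| = 15. Thus K = 15/8. Here |A + A| = 2|A| − 1 = 15, the minimum possible — so K = 15/8 is minimal, which holds iff A is an arithmetic progression.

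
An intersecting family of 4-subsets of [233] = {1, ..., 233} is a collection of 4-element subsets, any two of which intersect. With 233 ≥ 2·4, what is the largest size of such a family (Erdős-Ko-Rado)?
max |F| = C(232, 3) = 2054360

Erdős-Ko-Rado (1961): when n ≥ 2k, max |F| = C(n−1, k−1). The bound is attained by the star {A : i ∈ A} for any fixed i ∈ [n]. Here C(233−1, 4−1) = C(232, 3) = 2054360.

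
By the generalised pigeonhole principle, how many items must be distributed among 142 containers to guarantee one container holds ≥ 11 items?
n = (11 − 1)·142 + 1 = 1421

By the generalised pigeonhole principle, to guarantee some box contains ≥ r objects we need more than (r − 1) · k objects total. Threshold: n = (r − 1) · k + 1. With r = 11 and k = 142: n = 10 · 142 + 1 = 1420 + 1 = 1421. For n = 1420 = 10 · 142, we can put exactly 10 objects in every box, avoiding 11 in any single one — so 1421 is tight.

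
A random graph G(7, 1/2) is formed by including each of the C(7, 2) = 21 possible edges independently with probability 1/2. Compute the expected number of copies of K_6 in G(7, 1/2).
E[# K_6] = C(7, 6) · (1/2)^C(6, 2) = 7 / 2^15 ≈ 0.000214

For each 6-subset S of vertices (there are C(7, 6) = 7 such S), let X_S = 1 if S induces a K_6 (all C(6, 2) = 15 edges present). Then P(X_S = 1) = (1/2)^15 = 1/32768. By linearity of expectation, E[# K_6] = C(7, 6) · (1/2)^15 = 7 / 32768 ≈ 0.000214.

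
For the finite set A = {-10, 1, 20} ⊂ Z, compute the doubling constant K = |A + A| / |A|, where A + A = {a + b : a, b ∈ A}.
K = |A + A| / |A| = 6/3 = 2

Enumerate A + A = {a + b : a, b ∈ A}. With |A| = 3, there are |A|^2 = 9 ordered sum pairs; collecting distinct values, A + A = {-20, -9, 2, 10, 21, 40}, so |A + A| = 6. Thus K = 6/3 = 2. For comparison, the minimum possible |A + A| over all 3-element sets is 2·3 − 1 = 5 (so min K = 5/3), attained only by arithmetic progressions.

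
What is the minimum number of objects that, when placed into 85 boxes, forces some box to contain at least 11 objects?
n = (11 − 1)·85 + 1 = 851

By the generalised pigeonhole principle, to guarantee some box contains ≥ r objects we need more than (r − 1) · k objects total. Threshold: n = (r − 1) · k + 1. With r = 11 and k = 85: n = 10 · 85 + 1 = 850 + 1 = 851. For n = 850 = 10 · 85, we can put exactly 10 objects in every box, avoiding 11 in any single one — so 851 is tight.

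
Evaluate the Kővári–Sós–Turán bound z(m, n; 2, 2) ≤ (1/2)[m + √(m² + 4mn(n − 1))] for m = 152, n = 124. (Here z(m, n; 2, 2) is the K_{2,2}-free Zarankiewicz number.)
z(152, 124; 2, 2) ≤ (1/2)[152 + √(152² + 4·152·124·123)] = (1/2)[152 + √9296320] = 1600.4934

Kővári–Sós–Turán: let r_1, ..., r_152 be the row sums and z = Σ r_i the total number of 1s. Each pair of columns can share at most one row with both entries 1 (else a 2×2 all-ones block appears), so Σ_i C(r_i, 2) ≤ C(124, 2) = 7626. By convexity Σ_i C(r_i, 2) ≥ 152·C(z/152, 2) = z(z − 152)/(2·152), giving z² − 152z − 152·124·123 ≤ 0 and hence z ≤ (1/2)[152 + √(23104 + 4·2318304)] = (1/2)[152 + √9296320] ≈ (1/2)(152 + 3048.9867) = 1600.4934.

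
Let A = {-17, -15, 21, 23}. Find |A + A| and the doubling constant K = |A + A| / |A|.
K = |A + A| / |A| = 9/4

Enumerate A + A = {a + b : a, b ∈ A}. With |A| = 4, there are |A|^2 = 16 ordered sum pairs; collecting distinct values, A + A = {-34, -32, -30, 4, 6, 8, 42, 44, 46}, so |A + A| = 9. Thus K = 9/4. For comparison, the minimum possible |A + A| over all 4-element sets is 2·4 − 1 = 7 (so min K = 7/4), attained only by arithmetic progressions.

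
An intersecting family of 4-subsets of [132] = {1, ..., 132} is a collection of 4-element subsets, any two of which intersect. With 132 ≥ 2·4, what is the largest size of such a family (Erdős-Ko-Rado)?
max |F| = C(131, 3) = 366145

Erdős-Ko-Rado (1961): when n ≥ 2k, max |F| = C(n−1, k−1). The bound is attained by the star {A : i ∈ A} for any fixed i ∈ [n]. Here C(132−1, 4−1) = C(131, 3) = 366145.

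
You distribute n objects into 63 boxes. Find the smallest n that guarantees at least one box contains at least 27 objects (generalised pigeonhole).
n = (27 − 1)·63 + 1 = 1639

By the generalised pigeonhole principle, to guarantee some box contains ≥ r objects we need more than (r − 1) · k objects total. Threshold: n = (r − 1) · k + 1. With r = 27 and k = 63: n = 26 · 63 + 1 = 1638 + 1 = 1639. For n = 1638 = 26 · 63, we can put exactly 26 objects in every box, avoiding 27 in any single one — so 1639 is tight.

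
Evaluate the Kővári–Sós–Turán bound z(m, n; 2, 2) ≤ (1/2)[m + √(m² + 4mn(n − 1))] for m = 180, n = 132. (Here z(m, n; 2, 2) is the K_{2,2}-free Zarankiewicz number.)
z(180, 132; 2, 2) ≤ (1/2)[180 + √(180² + 4·180·132·131)] = (1/2)[180 + √12482640] = 1856.539

Kővári–Sós–Turán: let r_1, ..., r_180 be the row sums and z = Σ r_i the total number of 1s. Each pair of columns can share at most one row with both entries 1 (else a 2×2 all-ones block appears), so Σ_i C(r_i, 2) ≤ C(132, 2) = 8646. By convexity Σ_i C(r_i, 2) ≥ 180·C(z/180, 2) = z(z − 180)/(2·180), giving z² − 180z − 180·132·131 ≤ 0 and hence z ≤ (1/2)[180 + √(32400 + 4·3112560)] = (1/2)[180 + √12482640] ≈ (1/2)(180 + 3533.078) = 1856.539.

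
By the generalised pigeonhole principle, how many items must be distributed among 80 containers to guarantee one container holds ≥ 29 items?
n = (29 − 1)·80 + 1 = 2241

By the generalised pigeonhole principle, to guarantee some box contains ≥ r objects we need more than (r − 1) · k objects total. Threshold: n = (r − 1) · k + 1. With r = 29 and k = 80: n = 28 · 80 + 1 = 2240 + 1 = 2241. For n = 2240 = 28 · 80, we can put exactly 28 objects in every box, avoiding 29 in any single one — so 2241 is tight.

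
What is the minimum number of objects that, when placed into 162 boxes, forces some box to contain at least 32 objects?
n = (32 − 1)·162 + 1 = 5023

By the generalised pigeonhole principle, to guarantee some box contains ≥ r objects we need more than (r − 1) · k objects total. Threshold: n = (r − 1) · k + 1. With r = 32 and k = 162: n = 31 · 162 + 1 = 5022 + 1 = 5023. For n = 5022 = 31 · 162, we can put exactly 31 objects in every box, avoiding 32 in any single one — so 5023 is tight.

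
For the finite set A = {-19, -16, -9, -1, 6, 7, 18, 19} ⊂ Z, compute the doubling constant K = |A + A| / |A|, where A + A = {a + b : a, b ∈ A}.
K = |A + A| / |A| = 33/8

Enumerate A + A = {a + b : a, b ∈ A}. With |A| = 8, there are |A|^2 = 64 ordered sum pairs; collecting distinct values, A + A = {-38, -35, -32, -28, -25, -20, -18, -17, -13, -12, -10, -9, -3, -2, -1, 0, 2, 3, 5, 6, 9, 10, 12, 13, 14, 17, 18, 24, 25, 26, 36, 37, 38}, so |A + A| = 33. Thus K = 33/8. For comparison, the minimum possible |A + A| over all 8-element sets is 2·8 − 1 = 15 (so min K = 15/8), attained only by arithmetic progressions.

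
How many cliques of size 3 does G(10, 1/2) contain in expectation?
E[# K_3] = C(10, 3) · (1/2)^C(3, 2) = 120 / 2^3 = 15

For each 3-subset S of vertices (there are C(10, 3) = 120 such S), let X_S = 1 if S induces a K_3 (all C(3, 2) = 3 edges present). Then P(X_S = 1) = (1/2)^3 = 1/8. By linearity of expectation, E[# K_3] = C(10, 3) · (1/2)^3 = 120 / 8 = 15.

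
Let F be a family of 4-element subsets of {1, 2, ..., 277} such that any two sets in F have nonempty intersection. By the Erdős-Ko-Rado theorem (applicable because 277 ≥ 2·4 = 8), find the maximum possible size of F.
max |F| = C(276, 3) = 3466100

The Erdős-Ko-Rado theorem states: for n ≥ 2k, an intersecting family of k-subsets of an n-element set has size at most C(n − 1, k − 1), with equality for 'star' families {A ⊆ [n] : |A| = k, i ∈ A} (fix an element i). For n = 277, k = 4: C(276, 3) = 3466100.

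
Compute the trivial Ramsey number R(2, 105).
R(2, 105) = 105

R(2, k) = k for all k ≥ 2: in a 2-colouring of K_k, either some edge is red (a red K_2) or all edges are blue (a blue K_k). And K_{104} coloured all-blue has no blue K_105, so R(2, 105) > 104. Hence R(2, 105) = 105.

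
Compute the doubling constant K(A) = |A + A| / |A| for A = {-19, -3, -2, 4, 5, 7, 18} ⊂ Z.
K = |A + A| / |A| = 27/7

Enumerate A + A = {a + b : a, b ∈ A}. With |A| = 7, there are |A|^2 = 49 ordered sum pairs; collecting distinct values, A + A = {-38, -22, -21, -15, -14, -12, -6, -5, -4, -1, 1, 2, 3, 4, 5, 8, 9, 10, 11, 12, 14, 15, 16, 22, 23, 25, 36}, so |A + A| = 27. Thus K = 27/7. For comparison, the minimum possible |A + A| over all 7-element sets is 2·7 − 1 = 13 (so min K = 13/7), attained only by arithmetic progressions.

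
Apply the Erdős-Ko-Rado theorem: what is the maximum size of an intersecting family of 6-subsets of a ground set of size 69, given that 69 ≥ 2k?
max |F| = C(68, 5) = 10424128

Erdős-Ko-Rado (1961): when n ≥ 2k, max |F| = C(n−1, k−1). The bound is attained by the star {A : i ∈ A} for any fixed i ∈ [n]. Here C(69−1, 6−1) = C(68, 5) = 10424128.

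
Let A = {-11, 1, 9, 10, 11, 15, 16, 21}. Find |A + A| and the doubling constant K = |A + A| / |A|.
K = |A + A| / |A| = 28/8 = 7/2

Enumerate A + A = {a + b : a, b ∈ A}. With |A| = 8, there are |A|^2 = 64 ordered sum pairs; collecting distinct values, A + A = {-22, -10, -2, -1, 0, 2, 4, 5, 10, 11, 12, 16, 17, 18, 19, 20, 21, 22, 24, 25, 26, 27, 30, 31, 32, 36, 37, 42}, so |A + A| = 28. Thus K = 28/8 = 7/2. For comparison, the minimum possible |A + A| over all 8-element sets is 2·8 − 1 = 15 (so min K = 15/8), attained only by arithmetic progressions.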